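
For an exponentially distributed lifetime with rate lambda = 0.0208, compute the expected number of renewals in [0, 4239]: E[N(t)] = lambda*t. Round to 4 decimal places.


lambda = 0.0208
t = 4239
E[N(t)] = lambda * t
E[N(t)] = 0.0208 * 4239
E[N(t)] = 88.1712

88.1712


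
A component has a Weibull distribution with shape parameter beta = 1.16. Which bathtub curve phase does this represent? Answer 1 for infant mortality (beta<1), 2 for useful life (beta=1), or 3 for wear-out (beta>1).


beta = 1.16
Compare beta to 1:
beta < 1 => infant mortality (phase 1)
beta = 1 => useful life (phase 2)
beta > 1 => wear-out (phase 3)
Since beta = 1.16, this is wear-out (increasing failure rate)
Phase = 3

3


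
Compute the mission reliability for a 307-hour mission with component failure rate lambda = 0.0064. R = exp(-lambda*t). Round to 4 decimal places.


lambda = 0.0064
mission_time = 307
lambda * t = 0.0064 * 307 = 1.9648
R = exp(-1.9648)
R = 0.1402

0.1402


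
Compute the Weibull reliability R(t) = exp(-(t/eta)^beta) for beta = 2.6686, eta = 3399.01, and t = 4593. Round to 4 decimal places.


beta = 2.6686, eta = 3399.01, t = 4593
t/eta = 4593 / 3399.01 = 1.3513
(t/eta)^beta = 1.3513^2.6686 = 2.2331
R(t) = exp(-2.2331)
R(t) = 0.1072

0.1072


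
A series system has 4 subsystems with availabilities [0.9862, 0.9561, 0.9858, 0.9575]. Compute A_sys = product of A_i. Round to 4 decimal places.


Subsystems: [0.9862, 0.9561, 0.9858, 0.9575]
After subsystem 1 (A=0.9862): product = 0.9862
After subsystem 2 (A=0.9561): product = 0.9429
After subsystem 3 (A=0.9858): product = 0.9295
After subsystem 4 (A=0.9575): product = 0.89
A_sys = 0.89

0.89


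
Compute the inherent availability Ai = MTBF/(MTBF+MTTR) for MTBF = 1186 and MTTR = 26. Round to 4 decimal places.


MTBF = 1186
MTTR = 26
MTBF + MTTR = 1212
Ai = 1186 / 1212
Ai = 0.9785

0.9785


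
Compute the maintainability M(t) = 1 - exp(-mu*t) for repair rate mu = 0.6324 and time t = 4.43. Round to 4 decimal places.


mu = 0.6324, t = 4.43
mu * t = 0.6324 * 4.43 = 2.8015
exp(-2.8015) = 0.0607
M(t) = 1 - 0.0607
M(t) = 0.9393

0.9393


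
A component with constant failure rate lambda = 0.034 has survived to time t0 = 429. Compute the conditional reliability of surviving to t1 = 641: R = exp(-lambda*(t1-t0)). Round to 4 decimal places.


lambda = 0.034
t0 = 429, t1 = 641
t1 - t0 = 212
lambda * (t1-t0) = 0.034 * 212 = 7.208
R = exp(-7.208)
R = 0.0007

0.0007


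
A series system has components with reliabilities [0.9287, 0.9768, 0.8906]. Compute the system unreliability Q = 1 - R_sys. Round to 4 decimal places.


Components: [0.9287, 0.9768, 0.8906]
After component 1: product = 0.9287
After component 2: product = 0.9072
After component 3: product = 0.8079
R_sys = 0.8079
Q = 1 - 0.8079 = 0.1921

0.1921


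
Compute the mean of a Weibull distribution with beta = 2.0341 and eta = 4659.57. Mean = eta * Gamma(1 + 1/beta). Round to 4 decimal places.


beta = 2.0341, eta = 4659.57
1/beta = 0.4916
1 + 1/beta = 1.4916
Gamma(1.4916) = 0.886
Mean = 4659.57 * 0.886
Mean = 4128.3095

4128.3095


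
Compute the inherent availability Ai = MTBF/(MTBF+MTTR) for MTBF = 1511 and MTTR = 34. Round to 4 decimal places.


MTBF = 1511
MTTR = 34
MTBF + MTTR = 1545
Ai = 1511 / 1545
Ai = 0.978

0.978


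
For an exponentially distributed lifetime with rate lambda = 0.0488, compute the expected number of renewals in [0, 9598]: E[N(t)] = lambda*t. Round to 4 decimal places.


lambda = 0.0488
t = 9598
E[N(t)] = lambda * t
E[N(t)] = 0.0488 * 9598
E[N(t)] = 468.3824

468.3824


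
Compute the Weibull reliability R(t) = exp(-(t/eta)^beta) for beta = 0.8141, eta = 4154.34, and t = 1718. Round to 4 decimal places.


beta = 0.8141, eta = 4154.34, t = 1718
t/eta = 1718 / 4154.34 = 0.4135
(t/eta)^beta = 0.4135^0.8141 = 0.4873
R(t) = exp(-0.4873)
R(t) = 0.6143

0.6143


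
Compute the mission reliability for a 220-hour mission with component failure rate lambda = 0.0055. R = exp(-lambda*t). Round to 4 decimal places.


lambda = 0.0055
mission_time = 220
lambda * t = 0.0055 * 220 = 1.21
R = exp(-1.21)
R = 0.2982

0.2982


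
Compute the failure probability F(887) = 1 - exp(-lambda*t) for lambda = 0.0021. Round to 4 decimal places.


lambda = 0.0021, t = 887
lambda * t = 1.8627
exp(-1.8627) = 0.1553
F(t) = 1 - 0.1553
F(t) = 0.8447

0.8447


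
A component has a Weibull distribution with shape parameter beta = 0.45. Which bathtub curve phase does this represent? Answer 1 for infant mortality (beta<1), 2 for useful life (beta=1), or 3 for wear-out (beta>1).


beta = 0.45
Compare beta to 1:
beta < 1 => infant mortality (phase 1)
beta = 1 => useful life (phase 2)
beta > 1 => wear-out (phase 3)
Since beta = 0.45, this is infant mortality (decreasing failure rate)
Phase = 1

1


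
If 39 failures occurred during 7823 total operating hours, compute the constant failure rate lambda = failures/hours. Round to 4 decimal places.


failures = 39
total_hours = 7823
lambda = 39 / 7823
lambda = 0.005

0.005


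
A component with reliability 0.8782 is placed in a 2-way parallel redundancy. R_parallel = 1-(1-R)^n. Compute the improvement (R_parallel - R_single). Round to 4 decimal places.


R_single = 0.8782, n = 2
1 - R_single = 0.1218
(1 - R_single)^n = 0.1218^2 = 0.0148
R_parallel = 1 - 0.0148 = 0.9852
Improvement = 0.9852 - 0.8782
Improvement = 0.107

0.107


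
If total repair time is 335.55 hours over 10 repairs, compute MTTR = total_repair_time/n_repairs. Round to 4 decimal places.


total_repair_time = 335.55
n_repairs = 10
MTTR = 335.55 / 10
MTTR = 33.555

33.555


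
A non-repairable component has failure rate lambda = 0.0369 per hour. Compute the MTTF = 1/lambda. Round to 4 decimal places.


lambda = 0.0369
MTTF = 1 / 0.0369
MTTF = 27.1003

27.1003


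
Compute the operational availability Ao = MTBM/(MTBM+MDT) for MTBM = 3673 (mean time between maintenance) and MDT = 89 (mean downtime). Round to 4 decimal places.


MTBM = 3673
MDT = 89
MTBM + MDT = 3762
Ao = 3673 / 3762
Ao = 0.9763

0.9763


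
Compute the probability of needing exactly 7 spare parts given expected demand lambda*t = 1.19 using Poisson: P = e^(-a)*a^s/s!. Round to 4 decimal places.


a = 1.19, s = 7
e^(-a) = e^(-1.19) = 0.3042
a^s = 1.19^7 = 3.3793
s! = 5040
P = 0.3042 * 3.3793 / 5040
P = 0.0002

0.0002


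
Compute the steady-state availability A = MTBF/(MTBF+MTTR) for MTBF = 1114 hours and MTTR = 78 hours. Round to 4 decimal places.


MTBF = 1114
MTTR = 78
MTBF + MTTR = 1192
A = 1114 / 1192
A = 0.9346

0.9346


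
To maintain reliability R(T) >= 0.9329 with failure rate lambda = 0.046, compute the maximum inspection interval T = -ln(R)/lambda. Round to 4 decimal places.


R_target = 0.9329
lambda = 0.046
-ln(0.9329) = 0.0695
T = 0.0695 / 0.046
T = 1.5099

1.5099


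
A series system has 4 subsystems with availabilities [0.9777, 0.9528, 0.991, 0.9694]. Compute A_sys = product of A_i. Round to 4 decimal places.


Subsystems: [0.9777, 0.9528, 0.991, 0.9694]
After subsystem 1 (A=0.9777): product = 0.9777
After subsystem 2 (A=0.9528): product = 0.9316
After subsystem 3 (A=0.991): product = 0.9232
After subsystem 4 (A=0.9694): product = 0.8949
A_sys = 0.8949

0.8949


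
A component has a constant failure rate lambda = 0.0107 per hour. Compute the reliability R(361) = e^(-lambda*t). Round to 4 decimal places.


lambda = 0.0107
t = 361
lambda * t = 3.8627
R(t) = e^(-3.8627)
R(t) = 0.021

0.021


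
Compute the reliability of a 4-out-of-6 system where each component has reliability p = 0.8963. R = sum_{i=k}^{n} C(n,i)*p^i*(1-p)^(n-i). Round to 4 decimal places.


k = 4, n = 6, p = 0.8963
i=4: C(6,4)=15 * 0.8963^4 * 0.1037^2 = 0.1041
i=5: C(6,5)=6 * 0.8963^5 * 0.1037^1 = 0.3599
i=6: C(6,6)=1 * 0.8963^6 * 0.1037^0 = 0.5185
R = sum of terms = 0.9825

0.9825


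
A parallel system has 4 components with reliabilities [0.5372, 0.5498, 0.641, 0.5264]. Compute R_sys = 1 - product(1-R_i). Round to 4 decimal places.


Components: [0.5372, 0.5498, 0.641, 0.5264]
(1 - 0.5372) = 0.4628, running product = 0.4628
(1 - 0.5498) = 0.4502, running product = 0.2084
(1 - 0.641) = 0.359, running product = 0.0748
(1 - 0.5264) = 0.4736, running product = 0.0354
Product of (1-R_i) = 0.0354
R_sys = 1 - 0.0354 = 0.9646

0.9646


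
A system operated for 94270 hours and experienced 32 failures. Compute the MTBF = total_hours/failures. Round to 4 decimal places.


total_hours = 94270
failures = 32
MTBF = 94270 / 32
MTBF = 2945.9375

2945.9375


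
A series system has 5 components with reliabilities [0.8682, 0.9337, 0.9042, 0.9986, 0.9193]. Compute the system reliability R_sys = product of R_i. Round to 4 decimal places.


Components: [0.8682, 0.9337, 0.9042, 0.9986, 0.9193]
After component 1 (R=0.8682): product = 0.8682
After component 2 (R=0.9337): product = 0.8106
After component 3 (R=0.9042): product = 0.733
After component 4 (R=0.9986): product = 0.732
After component 5 (R=0.9193): product = 0.6729
R_sys = 0.6729

0.6729


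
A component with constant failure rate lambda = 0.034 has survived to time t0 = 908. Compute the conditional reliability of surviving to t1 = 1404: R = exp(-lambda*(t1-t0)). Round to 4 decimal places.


lambda = 0.034
t0 = 908, t1 = 1404
t1 - t0 = 496
lambda * (t1-t0) = 0.034 * 496 = 16.864
R = exp(-16.864)
R = 0.0

0.0


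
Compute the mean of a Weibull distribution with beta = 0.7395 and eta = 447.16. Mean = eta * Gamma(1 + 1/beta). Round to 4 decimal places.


beta = 0.7395, eta = 447.16
1/beta = 1.3523
1 + 1/beta = 2.3523
Gamma(2.3523) = 1.2048
Mean = 447.16 * 1.2048
Mean = 538.7229

538.7229


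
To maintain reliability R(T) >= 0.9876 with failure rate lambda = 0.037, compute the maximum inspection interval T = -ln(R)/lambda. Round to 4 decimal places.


R_target = 0.9876
lambda = 0.037
-ln(0.9876) = 0.0125
T = 0.0125 / 0.037
T = 0.3372

0.3372


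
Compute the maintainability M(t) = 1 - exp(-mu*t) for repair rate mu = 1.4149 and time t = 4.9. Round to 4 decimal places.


mu = 1.4149, t = 4.9
mu * t = 1.4149 * 4.9 = 6.933
exp(-6.933) = 0.001
M(t) = 1 - 0.001
M(t) = 0.999

0.999


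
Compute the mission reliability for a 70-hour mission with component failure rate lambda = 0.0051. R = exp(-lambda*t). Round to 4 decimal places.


lambda = 0.0051
mission_time = 70
lambda * t = 0.0051 * 70 = 0.357
R = exp(-0.357)
R = 0.6998

0.6998


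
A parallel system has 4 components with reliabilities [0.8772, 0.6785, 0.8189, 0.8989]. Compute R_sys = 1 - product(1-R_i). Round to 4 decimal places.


Components: [0.8772, 0.6785, 0.8189, 0.8989]
(1 - 0.8772) = 0.1228, running product = 0.1228
(1 - 0.6785) = 0.3215, running product = 0.0395
(1 - 0.8189) = 0.1811, running product = 0.0071
(1 - 0.8989) = 0.1011, running product = 0.0007
Product of (1-R_i) = 0.0007
R_sys = 1 - 0.0007 = 0.9993

0.9993


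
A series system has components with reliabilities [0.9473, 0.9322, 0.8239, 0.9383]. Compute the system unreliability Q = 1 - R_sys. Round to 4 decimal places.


Components: [0.9473, 0.9322, 0.8239, 0.9383]
After component 1: product = 0.9473
After component 2: product = 0.8831
After component 3: product = 0.7276
After component 4: product = 0.6827
R_sys = 0.6827
Q = 1 - 0.6827 = 0.3173

0.3173


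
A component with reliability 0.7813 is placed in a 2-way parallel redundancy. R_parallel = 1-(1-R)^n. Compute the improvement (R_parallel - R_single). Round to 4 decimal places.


R_single = 0.7813, n = 2
1 - R_single = 0.2187
(1 - R_single)^n = 0.2187^2 = 0.0478
R_parallel = 1 - 0.0478 = 0.9522
Improvement = 0.9522 - 0.7813
Improvement = 0.1709

0.1709


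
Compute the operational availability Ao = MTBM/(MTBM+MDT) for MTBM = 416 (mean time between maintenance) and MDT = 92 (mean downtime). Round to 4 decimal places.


MTBM = 416
MDT = 92
MTBM + MDT = 508
Ao = 416 / 508
Ao = 0.8189

0.8189


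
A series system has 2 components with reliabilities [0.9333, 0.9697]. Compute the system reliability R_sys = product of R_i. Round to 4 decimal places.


Components: [0.9333, 0.9697]
After component 1 (R=0.9333): product = 0.9333
After component 2 (R=0.9697): product = 0.905
R_sys = 0.905

0.905


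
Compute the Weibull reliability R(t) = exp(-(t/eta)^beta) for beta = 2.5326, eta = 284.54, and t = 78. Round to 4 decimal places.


beta = 2.5326, eta = 284.54, t = 78
t/eta = 78 / 284.54 = 0.2741
(t/eta)^beta = 0.2741^2.5326 = 0.0377
R(t) = exp(-0.0377)
R(t) = 0.963

0.963


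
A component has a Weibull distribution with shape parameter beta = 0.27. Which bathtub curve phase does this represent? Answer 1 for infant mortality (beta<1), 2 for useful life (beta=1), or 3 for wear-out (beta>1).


beta = 0.27
Compare beta to 1:
beta < 1 => infant mortality (phase 1)
beta = 1 => useful life (phase 2)
beta > 1 => wear-out (phase 3)
Since beta = 0.27, this is infant mortality (decreasing failure rate)
Phase = 1

1


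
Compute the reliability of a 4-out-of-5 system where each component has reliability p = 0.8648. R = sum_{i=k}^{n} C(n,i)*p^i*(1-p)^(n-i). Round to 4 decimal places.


k = 4, n = 5, p = 0.8648
i=4: C(5,4)=5 * 0.8648^4 * 0.1352^1 = 0.3781
i=5: C(5,5)=1 * 0.8648^5 * 0.1352^0 = 0.4837
R = sum of terms = 0.8618

0.8618


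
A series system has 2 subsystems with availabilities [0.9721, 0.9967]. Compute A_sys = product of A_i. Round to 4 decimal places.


Subsystems: [0.9721, 0.9967]
After subsystem 1 (A=0.9721): product = 0.9721
After subsystem 2 (A=0.9967): product = 0.9689
A_sys = 0.9689

0.9689


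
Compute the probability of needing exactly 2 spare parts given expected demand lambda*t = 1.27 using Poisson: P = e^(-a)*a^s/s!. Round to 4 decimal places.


a = 1.27, s = 2
e^(-a) = e^(-1.27) = 0.2808
a^s = 1.27^2 = 1.6129
s! = 2
P = 0.2808 * 1.6129 / 2
P = 0.2265

0.2265


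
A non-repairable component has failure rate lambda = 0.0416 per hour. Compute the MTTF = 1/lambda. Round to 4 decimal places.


lambda = 0.0416
MTTF = 1 / 0.0416
MTTF = 24.0385

24.0385


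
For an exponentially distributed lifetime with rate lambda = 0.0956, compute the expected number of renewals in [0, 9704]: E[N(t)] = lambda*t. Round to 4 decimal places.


lambda = 0.0956
t = 9704
E[N(t)] = lambda * t
E[N(t)] = 0.0956 * 9704
E[N(t)] = 927.7024

927.7024


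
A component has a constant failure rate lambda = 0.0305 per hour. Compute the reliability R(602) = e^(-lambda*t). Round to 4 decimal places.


lambda = 0.0305
t = 602
lambda * t = 18.361
R(t) = e^(-18.361)
R(t) = 0.0

0.0


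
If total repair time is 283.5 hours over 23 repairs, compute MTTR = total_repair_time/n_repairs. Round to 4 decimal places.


total_repair_time = 283.5
n_repairs = 23
MTTR = 283.5 / 23
MTTR = 12.3261

12.3261


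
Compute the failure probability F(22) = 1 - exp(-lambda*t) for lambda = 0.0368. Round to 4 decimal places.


lambda = 0.0368, t = 22
lambda * t = 0.8096
exp(-0.8096) = 0.445
F(t) = 1 - 0.445
F(t) = 0.555

0.555


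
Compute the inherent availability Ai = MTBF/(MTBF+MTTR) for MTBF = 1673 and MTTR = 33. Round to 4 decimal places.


MTBF = 1673
MTTR = 33
MTBF + MTTR = 1706
Ai = 1673 / 1706
Ai = 0.9807

0.9807


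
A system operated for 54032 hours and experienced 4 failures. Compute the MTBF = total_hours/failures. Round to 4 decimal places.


total_hours = 54032
failures = 4
MTBF = 54032 / 4
MTBF = 13508.0

13508.0


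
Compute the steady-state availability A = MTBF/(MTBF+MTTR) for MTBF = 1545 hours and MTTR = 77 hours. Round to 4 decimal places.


MTBF = 1545
MTTR = 77
MTBF + MTTR = 1622
A = 1545 / 1622
A = 0.9525

0.9525


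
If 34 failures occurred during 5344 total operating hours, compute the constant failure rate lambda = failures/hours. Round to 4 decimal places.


failures = 34
total_hours = 5344
lambda = 34 / 5344
lambda = 0.0064

0.0064


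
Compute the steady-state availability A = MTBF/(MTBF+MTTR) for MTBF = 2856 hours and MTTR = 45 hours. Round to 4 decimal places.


MTBF = 2856
MTTR = 45
MTBF + MTTR = 2901
A = 2856 / 2901
A = 0.9845

0.9845


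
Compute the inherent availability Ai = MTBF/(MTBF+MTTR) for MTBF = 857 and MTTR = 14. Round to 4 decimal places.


MTBF = 857
MTTR = 14
MTBF + MTTR = 871
Ai = 857 / 871
Ai = 0.9839

0.9839


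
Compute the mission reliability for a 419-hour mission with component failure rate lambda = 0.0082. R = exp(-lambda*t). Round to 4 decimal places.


lambda = 0.0082
mission_time = 419
lambda * t = 0.0082 * 419 = 3.4358
R = exp(-3.4358)
R = 0.0322

0.0322


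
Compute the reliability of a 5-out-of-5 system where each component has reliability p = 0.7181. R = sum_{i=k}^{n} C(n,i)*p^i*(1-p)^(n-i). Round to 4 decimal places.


k = 5, n = 5, p = 0.7181
i=5: C(5,5)=1 * 0.7181^5 * 0.2819^0 = 0.191
R = sum of terms = 0.191

0.191


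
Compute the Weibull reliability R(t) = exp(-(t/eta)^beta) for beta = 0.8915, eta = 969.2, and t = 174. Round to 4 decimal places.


beta = 0.8915, eta = 969.2, t = 174
t/eta = 174 / 969.2 = 0.1795
(t/eta)^beta = 0.1795^0.8915 = 0.2163
R(t) = exp(-0.2163)
R(t) = 0.8055

0.8055


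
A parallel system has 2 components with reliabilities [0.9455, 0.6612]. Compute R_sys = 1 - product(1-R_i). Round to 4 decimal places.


Components: [0.9455, 0.6612]
(1 - 0.9455) = 0.0545, running product = 0.0545
(1 - 0.6612) = 0.3388, running product = 0.0185
Product of (1-R_i) = 0.0185
R_sys = 1 - 0.0185 = 0.9815

0.9815


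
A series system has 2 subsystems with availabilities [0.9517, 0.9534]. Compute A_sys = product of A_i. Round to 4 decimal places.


Subsystems: [0.9517, 0.9534]
After subsystem 1 (A=0.9517): product = 0.9517
After subsystem 2 (A=0.9534): product = 0.9074
A_sys = 0.9074

0.9074


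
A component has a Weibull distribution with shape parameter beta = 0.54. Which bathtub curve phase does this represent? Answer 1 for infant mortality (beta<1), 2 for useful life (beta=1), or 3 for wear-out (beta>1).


beta = 0.54
Compare beta to 1:
beta < 1 => infant mortality (phase 1)
beta = 1 => useful life (phase 2)
beta > 1 => wear-out (phase 3)
Since beta = 0.54, this is infant mortality (decreasing failure rate)
Phase = 1

1


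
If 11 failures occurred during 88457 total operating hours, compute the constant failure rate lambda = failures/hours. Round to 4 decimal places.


failures = 11
total_hours = 88457
lambda = 11 / 88457
lambda = 0.0001

0.0001


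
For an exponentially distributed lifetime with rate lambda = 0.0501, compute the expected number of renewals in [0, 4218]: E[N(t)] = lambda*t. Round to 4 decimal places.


lambda = 0.0501
t = 4218
E[N(t)] = lambda * t
E[N(t)] = 0.0501 * 4218
E[N(t)] = 211.3218

211.3218


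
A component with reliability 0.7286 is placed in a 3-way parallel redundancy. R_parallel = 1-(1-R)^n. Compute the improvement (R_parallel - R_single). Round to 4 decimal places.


R_single = 0.7286, n = 3
1 - R_single = 0.2714
(1 - R_single)^n = 0.2714^3 = 0.02
R_parallel = 1 - 0.02 = 0.98
Improvement = 0.98 - 0.7286
Improvement = 0.2514

0.2514


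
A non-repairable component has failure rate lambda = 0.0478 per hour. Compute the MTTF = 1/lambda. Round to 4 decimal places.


lambda = 0.0478
MTTF = 1 / 0.0478
MTTF = 20.9205

20.9205


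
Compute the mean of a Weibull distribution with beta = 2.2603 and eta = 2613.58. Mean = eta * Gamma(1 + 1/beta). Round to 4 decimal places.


beta = 2.2603, eta = 2613.58
1/beta = 0.4424
1 + 1/beta = 1.4424
Gamma(1.4424) = 0.8858
Mean = 2613.58 * 0.8858
Mean = 2315.0107

2315.0107


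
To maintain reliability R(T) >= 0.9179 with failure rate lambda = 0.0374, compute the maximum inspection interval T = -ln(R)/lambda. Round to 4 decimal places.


R_target = 0.9179
lambda = 0.0374
-ln(0.9179) = 0.0857
T = 0.0857 / 0.0374
T = 2.2906

2.2906


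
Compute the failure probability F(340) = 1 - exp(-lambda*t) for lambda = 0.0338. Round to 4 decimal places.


lambda = 0.0338, t = 340
lambda * t = 11.492
exp(-11.492) = 0.0
F(t) = 1 - 0.0
F(t) = 1.0

1.0


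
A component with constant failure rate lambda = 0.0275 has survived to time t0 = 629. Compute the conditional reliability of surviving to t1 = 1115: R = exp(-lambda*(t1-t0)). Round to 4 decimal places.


lambda = 0.0275
t0 = 629, t1 = 1115
t1 - t0 = 486
lambda * (t1-t0) = 0.0275 * 486 = 13.365
R = exp(-13.365)
R = 0.0

0.0


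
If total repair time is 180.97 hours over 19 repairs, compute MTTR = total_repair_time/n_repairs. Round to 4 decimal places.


total_repair_time = 180.97
n_repairs = 19
MTTR = 180.97 / 19
MTTR = 9.5247

9.5247


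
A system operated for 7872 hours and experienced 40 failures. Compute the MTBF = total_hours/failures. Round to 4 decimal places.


total_hours = 7872
failures = 40
MTBF = 7872 / 40
MTBF = 196.8

196.8


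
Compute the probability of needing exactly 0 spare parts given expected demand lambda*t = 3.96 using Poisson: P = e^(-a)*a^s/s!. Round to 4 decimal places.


a = 3.96, s = 0
e^(-a) = e^(-3.96) = 0.0191
a^s = 3.96^0 = 1.0
s! = 1
P = 0.0191 * 1.0 / 1
P = 0.0191

0.0191


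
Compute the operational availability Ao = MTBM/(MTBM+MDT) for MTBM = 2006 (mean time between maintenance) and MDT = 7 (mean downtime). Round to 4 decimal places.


MTBM = 2006
MDT = 7
MTBM + MDT = 2013
Ao = 2006 / 2013
Ao = 0.9965

0.9965


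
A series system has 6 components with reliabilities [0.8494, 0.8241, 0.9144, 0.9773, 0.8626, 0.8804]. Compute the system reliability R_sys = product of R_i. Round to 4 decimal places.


Components: [0.8494, 0.8241, 0.9144, 0.9773, 0.8626, 0.8804]
After component 1 (R=0.8494): product = 0.8494
After component 2 (R=0.8241): product = 0.7
After component 3 (R=0.9144): product = 0.6401
After component 4 (R=0.9773): product = 0.6255
After component 5 (R=0.8626): product = 0.5396
After component 6 (R=0.8804): product = 0.4751
R_sys = 0.4751

0.4751


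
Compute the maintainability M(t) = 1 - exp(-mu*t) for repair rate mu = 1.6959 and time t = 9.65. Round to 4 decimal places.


mu = 1.6959, t = 9.65
mu * t = 1.6959 * 9.65 = 16.3654
exp(-16.3654) = 0.0
M(t) = 1 - 0.0
M(t) = 1.0

1.0


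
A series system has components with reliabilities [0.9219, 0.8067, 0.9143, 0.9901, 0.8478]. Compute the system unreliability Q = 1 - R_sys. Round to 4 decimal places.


Components: [0.9219, 0.8067, 0.9143, 0.9901, 0.8478]
After component 1: product = 0.9219
After component 2: product = 0.7437
After component 3: product = 0.68
After component 4: product = 0.6732
After component 5: product = 0.5708
R_sys = 0.5708
Q = 1 - 0.5708 = 0.4292

0.4292


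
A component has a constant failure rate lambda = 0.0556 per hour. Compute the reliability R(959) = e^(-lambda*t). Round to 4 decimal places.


lambda = 0.0556
t = 959
lambda * t = 53.3204
R(t) = e^(-53.3204)
R(t) = 0.0

0.0


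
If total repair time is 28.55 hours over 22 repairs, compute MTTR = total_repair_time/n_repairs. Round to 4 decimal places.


total_repair_time = 28.55
n_repairs = 22
MTTR = 28.55 / 22
MTTR = 1.2977

1.2977


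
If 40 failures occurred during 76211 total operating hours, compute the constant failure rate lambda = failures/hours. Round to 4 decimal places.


failures = 40
total_hours = 76211
lambda = 40 / 76211
lambda = 0.0005

0.0005


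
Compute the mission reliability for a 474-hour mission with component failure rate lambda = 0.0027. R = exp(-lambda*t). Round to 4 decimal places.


lambda = 0.0027
mission_time = 474
lambda * t = 0.0027 * 474 = 1.2798
R = exp(-1.2798)
R = 0.2781

0.2781


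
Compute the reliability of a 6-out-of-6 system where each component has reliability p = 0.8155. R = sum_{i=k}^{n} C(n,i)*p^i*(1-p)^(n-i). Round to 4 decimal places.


k = 6, n = 6, p = 0.8155
i=6: C(6,6)=1 * 0.8155^6 * 0.1845^0 = 0.2941
R = sum of terms = 0.2941

0.2941


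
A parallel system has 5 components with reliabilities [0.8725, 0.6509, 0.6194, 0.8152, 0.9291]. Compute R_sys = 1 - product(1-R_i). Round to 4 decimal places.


Components: [0.8725, 0.6509, 0.6194, 0.8152, 0.9291]
(1 - 0.8725) = 0.1275, running product = 0.1275
(1 - 0.6509) = 0.3491, running product = 0.0445
(1 - 0.6194) = 0.3806, running product = 0.0169
(1 - 0.8152) = 0.1848, running product = 0.0031
(1 - 0.9291) = 0.0709, running product = 0.0002
Product of (1-R_i) = 0.0002
R_sys = 1 - 0.0002 = 0.9998

0.9998


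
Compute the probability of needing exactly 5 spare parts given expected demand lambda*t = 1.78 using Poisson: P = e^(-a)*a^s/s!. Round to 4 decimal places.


a = 1.78, s = 5
e^(-a) = e^(-1.78) = 0.1686
a^s = 1.78^5 = 17.869
s! = 120
P = 0.1686 * 17.869 / 120
P = 0.0251

0.0251


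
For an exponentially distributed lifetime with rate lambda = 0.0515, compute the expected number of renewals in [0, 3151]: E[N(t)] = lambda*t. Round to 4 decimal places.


lambda = 0.0515
t = 3151
E[N(t)] = lambda * t
E[N(t)] = 0.0515 * 3151
E[N(t)] = 162.2765

162.2765


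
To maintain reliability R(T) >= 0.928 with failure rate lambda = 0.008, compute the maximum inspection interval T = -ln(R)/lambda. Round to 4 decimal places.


R_target = 0.928
lambda = 0.008
-ln(0.928) = 0.0747
T = 0.0747 / 0.008
T = 9.3404

9.3404


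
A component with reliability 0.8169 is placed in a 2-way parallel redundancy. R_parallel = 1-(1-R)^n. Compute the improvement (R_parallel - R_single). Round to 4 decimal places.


R_single = 0.8169, n = 2
1 - R_single = 0.1831
(1 - R_single)^n = 0.1831^2 = 0.0335
R_parallel = 1 - 0.0335 = 0.9665
Improvement = 0.9665 - 0.8169
Improvement = 0.1496

0.1496


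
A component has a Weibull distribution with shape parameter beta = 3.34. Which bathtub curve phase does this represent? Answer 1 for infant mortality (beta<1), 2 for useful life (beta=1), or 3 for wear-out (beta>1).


beta = 3.34
Compare beta to 1:
beta < 1 => infant mortality (phase 1)
beta = 1 => useful life (phase 2)
beta > 1 => wear-out (phase 3)
Since beta = 3.34, this is wear-out (increasing failure rate)
Phase = 3

3


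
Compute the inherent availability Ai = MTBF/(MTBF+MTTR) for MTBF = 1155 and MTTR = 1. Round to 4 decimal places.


MTBF = 1155
MTTR = 1
MTBF + MTTR = 1156
Ai = 1155 / 1156
Ai = 0.9991

0.9991


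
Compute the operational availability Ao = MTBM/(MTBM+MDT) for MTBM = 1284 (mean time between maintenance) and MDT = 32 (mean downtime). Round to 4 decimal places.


MTBM = 1284
MDT = 32
MTBM + MDT = 1316
Ao = 1284 / 1316
Ao = 0.9757

0.9757


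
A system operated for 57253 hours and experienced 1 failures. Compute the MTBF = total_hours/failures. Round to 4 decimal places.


total_hours = 57253
failures = 1
MTBF = 57253 / 1
MTBF = 57253.0

57253.0


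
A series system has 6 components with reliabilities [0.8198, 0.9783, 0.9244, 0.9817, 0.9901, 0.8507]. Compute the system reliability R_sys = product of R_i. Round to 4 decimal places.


Components: [0.8198, 0.9783, 0.9244, 0.9817, 0.9901, 0.8507]
After component 1 (R=0.8198): product = 0.8198
After component 2 (R=0.9783): product = 0.802
After component 3 (R=0.9244): product = 0.7414
After component 4 (R=0.9817): product = 0.7278
After component 5 (R=0.9901): product = 0.7206
After component 6 (R=0.8507): product = 0.613
R_sys = 0.613

0.613


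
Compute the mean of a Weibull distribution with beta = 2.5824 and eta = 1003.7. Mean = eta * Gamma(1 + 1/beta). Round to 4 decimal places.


beta = 2.5824, eta = 1003.7
1/beta = 0.3872
1 + 1/beta = 1.3872
Gamma(1.3872) = 0.888
Mean = 1003.7 * 0.888
Mean = 891.3194

891.3194


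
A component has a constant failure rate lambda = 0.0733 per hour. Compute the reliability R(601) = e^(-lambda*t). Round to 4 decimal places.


lambda = 0.0733
t = 601
lambda * t = 44.0533
R(t) = e^(-44.0533)
R(t) = 0.0

0.0


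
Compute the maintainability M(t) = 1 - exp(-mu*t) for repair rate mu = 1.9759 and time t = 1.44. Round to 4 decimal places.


mu = 1.9759, t = 1.44
mu * t = 1.9759 * 1.44 = 2.8453
exp(-2.8453) = 0.0581
M(t) = 1 - 0.0581
M(t) = 0.9419

0.9419


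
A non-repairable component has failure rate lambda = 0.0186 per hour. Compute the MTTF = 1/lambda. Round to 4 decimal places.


lambda = 0.0186
MTTF = 1 / 0.0186
MTTF = 53.7634

53.7634


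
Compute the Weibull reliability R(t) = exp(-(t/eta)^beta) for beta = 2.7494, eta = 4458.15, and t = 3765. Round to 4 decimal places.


beta = 2.7494, eta = 4458.15, t = 3765
t/eta = 3765 / 4458.15 = 0.8445
(t/eta)^beta = 0.8445^2.7494 = 0.6284
R(t) = exp(-0.6284)
R(t) = 0.5335

0.5335


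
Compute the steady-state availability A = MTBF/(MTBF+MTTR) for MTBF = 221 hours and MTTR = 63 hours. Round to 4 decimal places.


MTBF = 221
MTTR = 63
MTBF + MTTR = 284
A = 221 / 284
A = 0.7782

0.7782


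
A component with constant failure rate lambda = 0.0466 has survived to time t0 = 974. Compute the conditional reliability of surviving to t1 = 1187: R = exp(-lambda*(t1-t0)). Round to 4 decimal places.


lambda = 0.0466
t0 = 974, t1 = 1187
t1 - t0 = 213
lambda * (t1-t0) = 0.0466 * 213 = 9.9258
R = exp(-9.9258)
R = 0.0

0.0


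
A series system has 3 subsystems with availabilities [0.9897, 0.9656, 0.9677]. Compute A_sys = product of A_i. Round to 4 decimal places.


Subsystems: [0.9897, 0.9656, 0.9677]
After subsystem 1 (A=0.9897): product = 0.9897
After subsystem 2 (A=0.9656): product = 0.9557
After subsystem 3 (A=0.9677): product = 0.9248
A_sys = 0.9248

0.9248


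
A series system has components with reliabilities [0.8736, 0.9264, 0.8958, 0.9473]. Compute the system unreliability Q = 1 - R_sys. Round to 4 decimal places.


Components: [0.8736, 0.9264, 0.8958, 0.9473]
After component 1: product = 0.8736
After component 2: product = 0.8093
After component 3: product = 0.725
After component 4: product = 0.6868
R_sys = 0.6868
Q = 1 - 0.6868 = 0.3132

0.3132


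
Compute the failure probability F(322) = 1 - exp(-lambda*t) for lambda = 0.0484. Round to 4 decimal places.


lambda = 0.0484, t = 322
lambda * t = 15.5848
exp(-15.5848) = 0.0
F(t) = 1 - 0.0
F(t) = 1.0

1.0


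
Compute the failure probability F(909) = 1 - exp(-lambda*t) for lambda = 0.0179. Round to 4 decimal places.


lambda = 0.0179, t = 909
lambda * t = 16.2711
exp(-16.2711) = 0.0
F(t) = 1 - 0.0
F(t) = 1.0

1.0


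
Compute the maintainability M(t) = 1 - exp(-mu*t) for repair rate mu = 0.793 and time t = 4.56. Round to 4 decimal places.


mu = 0.793, t = 4.56
mu * t = 0.793 * 4.56 = 3.6161
exp(-3.6161) = 0.0269
M(t) = 1 - 0.0269
M(t) = 0.9731

0.9731


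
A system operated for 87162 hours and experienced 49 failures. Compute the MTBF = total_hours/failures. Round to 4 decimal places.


total_hours = 87162
failures = 49
MTBF = 87162 / 49
MTBF = 1778.8163

1778.8163


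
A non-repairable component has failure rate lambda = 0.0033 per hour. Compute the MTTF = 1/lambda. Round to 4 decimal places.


lambda = 0.0033
MTTF = 1 / 0.0033
MTTF = 303.0303

303.0303


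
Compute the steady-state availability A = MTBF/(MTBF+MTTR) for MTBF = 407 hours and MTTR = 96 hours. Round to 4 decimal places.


MTBF = 407
MTTR = 96
MTBF + MTTR = 503
A = 407 / 503
A = 0.8091

0.8091


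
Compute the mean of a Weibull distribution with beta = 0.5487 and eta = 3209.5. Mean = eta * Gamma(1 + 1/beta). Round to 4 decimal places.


beta = 0.5487, eta = 3209.5
1/beta = 1.8225
1 + 1/beta = 2.8225
Gamma(2.8225) = 1.7087
Mean = 3209.5 * 1.7087
Mean = 5483.9708

5483.9708


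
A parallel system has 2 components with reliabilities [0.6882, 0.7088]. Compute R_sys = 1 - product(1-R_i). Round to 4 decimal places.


Components: [0.6882, 0.7088]
(1 - 0.6882) = 0.3118, running product = 0.3118
(1 - 0.7088) = 0.2912, running product = 0.0908
Product of (1-R_i) = 0.0908
R_sys = 1 - 0.0908 = 0.9092

0.9092


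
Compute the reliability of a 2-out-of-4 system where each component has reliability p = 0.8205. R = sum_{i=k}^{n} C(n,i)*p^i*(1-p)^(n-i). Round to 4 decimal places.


k = 2, n = 4, p = 0.8205
i=2: C(4,2)=6 * 0.8205^2 * 0.1795^2 = 0.1301
i=3: C(4,3)=4 * 0.8205^3 * 0.1795^1 = 0.3966
i=4: C(4,4)=1 * 0.8205^4 * 0.1795^0 = 0.4532
R = sum of terms = 0.98

0.98


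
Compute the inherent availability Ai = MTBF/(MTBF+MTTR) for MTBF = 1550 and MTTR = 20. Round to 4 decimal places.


MTBF = 1550
MTTR = 20
MTBF + MTTR = 1570
Ai = 1550 / 1570
Ai = 0.9873

0.9873


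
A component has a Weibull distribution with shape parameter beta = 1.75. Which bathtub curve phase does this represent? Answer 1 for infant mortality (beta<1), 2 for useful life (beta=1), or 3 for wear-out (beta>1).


beta = 1.75
Compare beta to 1:
beta < 1 => infant mortality (phase 1)
beta = 1 => useful life (phase 2)
beta > 1 => wear-out (phase 3)
Since beta = 1.75, this is wear-out (increasing failure rate)
Phase = 3

3


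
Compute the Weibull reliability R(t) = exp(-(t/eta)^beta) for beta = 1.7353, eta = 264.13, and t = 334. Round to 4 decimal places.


beta = 1.7353, eta = 264.13, t = 334
t/eta = 334 / 264.13 = 1.2645
(t/eta)^beta = 1.2645^1.7353 = 1.5027
R(t) = exp(-1.5027)
R(t) = 0.2225

0.2225


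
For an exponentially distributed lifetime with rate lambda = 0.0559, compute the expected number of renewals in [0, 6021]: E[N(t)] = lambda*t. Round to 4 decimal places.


lambda = 0.0559
t = 6021
E[N(t)] = lambda * t
E[N(t)] = 0.0559 * 6021
E[N(t)] = 336.5739

336.5739


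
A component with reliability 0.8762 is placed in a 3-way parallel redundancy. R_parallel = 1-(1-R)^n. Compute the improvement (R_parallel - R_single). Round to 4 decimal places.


R_single = 0.8762, n = 3
1 - R_single = 0.1238
(1 - R_single)^n = 0.1238^3 = 0.0019
R_parallel = 1 - 0.0019 = 0.9981
Improvement = 0.9981 - 0.8762
Improvement = 0.1219

0.1219


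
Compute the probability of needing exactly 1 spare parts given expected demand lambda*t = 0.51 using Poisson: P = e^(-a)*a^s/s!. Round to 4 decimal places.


a = 0.51, s = 1
e^(-a) = e^(-0.51) = 0.6005
a^s = 0.51^1 = 0.51
s! = 1
P = 0.6005 * 0.51 / 1
P = 0.3063

0.3063


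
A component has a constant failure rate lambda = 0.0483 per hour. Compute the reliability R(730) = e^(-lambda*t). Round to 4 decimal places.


lambda = 0.0483
t = 730
lambda * t = 35.259
R(t) = e^(-35.259)
R(t) = 0.0

0.0


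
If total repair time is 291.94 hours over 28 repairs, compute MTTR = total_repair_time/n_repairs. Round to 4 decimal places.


total_repair_time = 291.94
n_repairs = 28
MTTR = 291.94 / 28
MTTR = 10.4264

10.4264


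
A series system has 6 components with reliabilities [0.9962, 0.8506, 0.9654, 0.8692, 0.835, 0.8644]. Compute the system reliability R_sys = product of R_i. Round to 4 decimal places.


Components: [0.9962, 0.8506, 0.9654, 0.8692, 0.835, 0.8644]
After component 1 (R=0.9962): product = 0.9962
After component 2 (R=0.8506): product = 0.8474
After component 3 (R=0.9654): product = 0.818
After component 4 (R=0.8692): product = 0.711
After component 5 (R=0.835): product = 0.5937
After component 6 (R=0.8644): product = 0.5132
R_sys = 0.5132

0.5132


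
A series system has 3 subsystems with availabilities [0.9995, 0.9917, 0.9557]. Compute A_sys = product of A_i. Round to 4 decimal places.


Subsystems: [0.9995, 0.9917, 0.9557]
After subsystem 1 (A=0.9995): product = 0.9995
After subsystem 2 (A=0.9917): product = 0.9912
After subsystem 3 (A=0.9557): product = 0.9473
A_sys = 0.9473

0.9473


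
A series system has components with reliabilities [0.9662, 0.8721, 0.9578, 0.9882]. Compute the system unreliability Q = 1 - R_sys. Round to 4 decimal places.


Components: [0.9662, 0.8721, 0.9578, 0.9882]
After component 1: product = 0.9662
After component 2: product = 0.8426
After component 3: product = 0.8071
After component 4: product = 0.7975
R_sys = 0.7975
Q = 1 - 0.7975 = 0.2025

0.2025


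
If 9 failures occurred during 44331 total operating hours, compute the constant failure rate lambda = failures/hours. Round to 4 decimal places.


failures = 9
total_hours = 44331
lambda = 9 / 44331
lambda = 0.0002

0.0002


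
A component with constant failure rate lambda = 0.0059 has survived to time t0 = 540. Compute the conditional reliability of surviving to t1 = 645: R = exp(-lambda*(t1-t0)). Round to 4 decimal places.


lambda = 0.0059
t0 = 540, t1 = 645
t1 - t0 = 105
lambda * (t1-t0) = 0.0059 * 105 = 0.6195
R = exp(-0.6195)
R = 0.5382

0.5382


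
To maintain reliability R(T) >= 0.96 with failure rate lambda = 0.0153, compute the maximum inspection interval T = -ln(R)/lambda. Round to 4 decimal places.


R_target = 0.96
lambda = 0.0153
-ln(0.96) = 0.0408
T = 0.0408 / 0.0153
T = 2.6681

2.6681


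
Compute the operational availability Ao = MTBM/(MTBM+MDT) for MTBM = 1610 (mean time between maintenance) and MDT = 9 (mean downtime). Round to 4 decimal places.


MTBM = 1610
MDT = 9
MTBM + MDT = 1619
Ao = 1610 / 1619
Ao = 0.9944

0.9944


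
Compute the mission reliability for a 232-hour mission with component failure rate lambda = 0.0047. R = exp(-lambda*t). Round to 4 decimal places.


lambda = 0.0047
mission_time = 232
lambda * t = 0.0047 * 232 = 1.0904
R = exp(-1.0904)
R = 0.3361

0.3361


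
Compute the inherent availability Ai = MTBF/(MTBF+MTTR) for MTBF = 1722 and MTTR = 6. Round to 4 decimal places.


MTBF = 1722
MTTR = 6
MTBF + MTTR = 1728
Ai = 1722 / 1728
Ai = 0.9965

0.9965


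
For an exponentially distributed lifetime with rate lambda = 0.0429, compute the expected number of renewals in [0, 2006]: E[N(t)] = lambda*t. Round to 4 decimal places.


lambda = 0.0429
t = 2006
E[N(t)] = lambda * t
E[N(t)] = 0.0429 * 2006
E[N(t)] = 86.0574

86.0574


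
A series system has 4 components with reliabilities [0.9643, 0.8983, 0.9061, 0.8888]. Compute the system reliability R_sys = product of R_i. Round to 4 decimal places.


Components: [0.9643, 0.8983, 0.9061, 0.8888]
After component 1 (R=0.9643): product = 0.9643
After component 2 (R=0.8983): product = 0.8662
After component 3 (R=0.9061): product = 0.7849
After component 4 (R=0.8888): product = 0.6976
R_sys = 0.6976

0.6976


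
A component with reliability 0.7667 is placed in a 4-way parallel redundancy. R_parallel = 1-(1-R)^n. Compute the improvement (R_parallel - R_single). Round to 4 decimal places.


R_single = 0.7667, n = 4
1 - R_single = 0.2333
(1 - R_single)^n = 0.2333^4 = 0.003
R_parallel = 1 - 0.003 = 0.997
Improvement = 0.997 - 0.7667
Improvement = 0.2303

0.2303


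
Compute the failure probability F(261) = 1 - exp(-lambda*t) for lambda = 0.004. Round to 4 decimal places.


lambda = 0.004, t = 261
lambda * t = 1.044
exp(-1.044) = 0.352
F(t) = 1 - 0.352
F(t) = 0.648

0.648


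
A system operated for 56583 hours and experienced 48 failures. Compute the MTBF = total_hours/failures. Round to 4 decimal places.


total_hours = 56583
failures = 48
MTBF = 56583 / 48
MTBF = 1178.8125

1178.8125


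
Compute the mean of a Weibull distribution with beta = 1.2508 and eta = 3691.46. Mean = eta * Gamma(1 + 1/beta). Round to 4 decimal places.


beta = 1.2508, eta = 3691.46
1/beta = 0.7995
1 + 1/beta = 1.7995
Gamma(1.7995) = 0.9312
Mean = 3691.46 * 0.9312
Mean = 3437.6649

3437.6649


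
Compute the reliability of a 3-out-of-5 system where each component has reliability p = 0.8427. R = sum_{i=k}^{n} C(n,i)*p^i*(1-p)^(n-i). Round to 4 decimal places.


k = 3, n = 5, p = 0.8427
i=3: C(5,3)=10 * 0.8427^3 * 0.1573^2 = 0.1481
i=4: C(5,4)=5 * 0.8427^4 * 0.1573^1 = 0.3966
i=5: C(5,5)=1 * 0.8427^5 * 0.1573^0 = 0.425
R = sum of terms = 0.9697

0.9697


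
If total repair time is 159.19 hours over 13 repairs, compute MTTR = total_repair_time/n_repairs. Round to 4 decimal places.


total_repair_time = 159.19
n_repairs = 13
MTTR = 159.19 / 13
MTTR = 12.2454

12.2454


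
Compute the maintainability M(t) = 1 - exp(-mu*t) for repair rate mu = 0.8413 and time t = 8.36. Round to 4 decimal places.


mu = 0.8413, t = 8.36
mu * t = 0.8413 * 8.36 = 7.0333
exp(-7.0333) = 0.0009
M(t) = 1 - 0.0009
M(t) = 0.9991

0.9991
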